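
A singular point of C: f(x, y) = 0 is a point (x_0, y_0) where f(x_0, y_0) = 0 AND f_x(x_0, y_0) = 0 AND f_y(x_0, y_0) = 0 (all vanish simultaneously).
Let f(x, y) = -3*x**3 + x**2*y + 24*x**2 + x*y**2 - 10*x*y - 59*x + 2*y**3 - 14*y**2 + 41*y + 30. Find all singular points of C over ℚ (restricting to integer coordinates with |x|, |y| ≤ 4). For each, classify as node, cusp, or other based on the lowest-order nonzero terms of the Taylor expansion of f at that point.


Singular points: {(3, 2)}; classification: node.

Compute partial derivatives:
  f_x = -9*x**2 + 2*x*y + 48*x + y**2 - 10*y - 59.
  f_y = x**2 + 2*x*y - 10*x + 6*y**2 - 28*y + 41.
Scan x_0 ∈ {−4, ..., 4}. For each x_0, f_y(x_0, y) is a polynomial in y; find its integer roots y ∈ {−4, ..., 4}, then test f_x and f at those candidates.
  x = -4: f_y(-4, y) = 6*y**2 - 36*y + 97; no integer root y with |y| ≤ 4.
  x = -3: f_y(-3, y) = 6*y**2 - 34*y + 80; no integer root y with |y| ≤ 4.
  x = -2: f_y(-2, y) = 6*y**2 - 32*y + 65; no integer root y with |y| ≤ 4.
  x = -1: f_y(-1, y) = 6*y**2 - 30*y + 52; no integer root y with |y| ≤ 4.
  x = 0: f_y(0, y) = 6*y**2 - 28*y + 41; no integer root y with |y| ≤ 4.
  x = 1: f_y(1, y) = 6*y**2 - 26*y + 32; no integer root y with |y| ≤ 4.
  x = 2: f_y(2, y) = 6*y**2 - 24*y + 25; no integer root y with |y| ≤ 4.
  x = 3: f_y(3, y) = 6*y**2 - 22*y + 20; vanishes at y ∈ {2}. (3, 2): f_x = 0, f = 0 — SINGULAR.
  x = 4: f_y(4, y) = 6*y**2 - 20*y + 17; no integer root y with |y| ≤ 4.
Only singular point on the grid: (3, 2).
Classify: substitute x = 3 + u, y = 2 + v and expand: f = -3*u**3 + u**2*v - u**2 + u*v**2 + 2*v**3 + v**2.
No constant or linear terms (consistent with a singular point). Quadratic part: -u**2 + v**2. Cubic part: -3*u**3 + u**2*v + u*v**2 + 2*v**3.
The quadratic part v**2 - u**2 = (v − u)(v + u) splits into two distinct linear factors, so there are two distinct tangent lines y − 2 = ±(x − 3) — this is a node (ordinary double point).
Classification: node.


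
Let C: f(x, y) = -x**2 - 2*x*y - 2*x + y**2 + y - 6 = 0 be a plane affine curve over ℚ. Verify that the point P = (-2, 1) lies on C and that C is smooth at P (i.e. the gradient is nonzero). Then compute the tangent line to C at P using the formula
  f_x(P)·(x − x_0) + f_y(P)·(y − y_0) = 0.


Tangent line at P: 7*y - 7 = 0.

Step 1: f(-2, 1) = 0, so P lies on C.
Step 2: partial derivatives
  f_x(x, y) = -2*x - 2*y - 2, f_y(x, y) = -2*x + 2*y + 1.
  f_x(P) = 0, f_y(P) = 7 (gradient nonzero, so P is smooth).
Step 3: tangent line at P: 0·(x − -2) + 7·(y − 1) = 0.
Expanding: 7*y - 7 = 0.


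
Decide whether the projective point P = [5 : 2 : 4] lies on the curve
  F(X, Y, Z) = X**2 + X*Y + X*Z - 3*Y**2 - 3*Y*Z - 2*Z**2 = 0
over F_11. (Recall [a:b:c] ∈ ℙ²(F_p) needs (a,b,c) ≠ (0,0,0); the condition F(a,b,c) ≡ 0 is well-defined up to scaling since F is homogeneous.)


F(5,2,4) ≡ 9 (mod 11); P is NOT on the curve.

Evaluate F(5, 2, 4) term-by-term (mod 11).
  X**2 ↦ 1·25·1·1 = 25
  X*Y ↦ 1·5·2·1 = 10
  X*Z ↦ 1·5·1·4 = 20
  -3*Y**2 ↦ -3·1·4·1 = -12
  -3*Y*Z ↦ -3·1·2·4 = -24
  -2*Z**2 ↦ -2·1·1·16 = -32
Sum: F(5, 2, 4) = (25) + (10) + (20) + (-12) + (-24) + (-32) = -13.
Reducing mod 11: -13 ≡ 9 (mod 11).
Since F(a, b, c) ≡ 9 ≠ 0 (mod 11), P does NOT lie on the curve.


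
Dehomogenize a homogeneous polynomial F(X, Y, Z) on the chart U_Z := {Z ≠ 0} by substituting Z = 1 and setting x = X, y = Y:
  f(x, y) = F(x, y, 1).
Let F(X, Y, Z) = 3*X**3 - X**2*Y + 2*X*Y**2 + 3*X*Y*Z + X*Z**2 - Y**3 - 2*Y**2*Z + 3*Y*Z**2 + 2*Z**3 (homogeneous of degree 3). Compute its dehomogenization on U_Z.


f(x, y) = 3*x**3 - x**2*y + 2*x*y**2 + 3*x*y + x - y**3 - 2*y**2 + 3*y + 2

On U_Z we set Z = 1. Each monomial c·X^i·Y^j·Z^k in F becomes c·x^i·y^j·1^k = c·x^i·y^j.
Substituting Z = 1: F(X, Y, 1) = 3*x**3 - x**2*y + 2*x*y**2 + 3*x*y + x - y**3 - 2*y**2 + 3*y + 2.
Note: deg(f) ≤ deg(F) = 3; strict inequality happens when F is divisible by Z (lost terms).


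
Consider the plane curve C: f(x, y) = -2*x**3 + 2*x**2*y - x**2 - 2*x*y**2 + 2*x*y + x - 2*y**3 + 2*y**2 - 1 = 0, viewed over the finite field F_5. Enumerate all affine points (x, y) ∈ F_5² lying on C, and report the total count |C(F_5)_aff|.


Affine F_5-points: {(1, 3), (1, 4), (2, 3), (3, 2), (4, 4)}; count = 5.

For each of the 25 pairs (x, y) ∈ F_5², evaluate f(x, y) mod 5. Record the zeros.
  x = 0: [0↦4, 1↦4, 2↦1, 3↦3, 4↦3]  zeros at y ∈ ∅
  x = 1: [0↦2, 1↦4, 2↦4, 3↦0, 4↦0]  zeros at y ∈ {3, 4}
  x = 2: [0↦1, 1↦4, 2↦1, 3↦0, 4↦4]  zeros at y ∈ {3}
  x = 3: [0↦4, 1↦2, 2↦0, 3↦1, 4↦3]  zeros at y ∈ {2}
  x = 4: [0↦4, 1↦1, 2↦4, 3↦1, 4↦0]  zeros at y ∈ {4}
Collecting zeros: affine points = {(1, 3), (1, 4), (2, 3), (3, 2), (4, 4)}.
Total count |C(F_5)_aff| = 5.


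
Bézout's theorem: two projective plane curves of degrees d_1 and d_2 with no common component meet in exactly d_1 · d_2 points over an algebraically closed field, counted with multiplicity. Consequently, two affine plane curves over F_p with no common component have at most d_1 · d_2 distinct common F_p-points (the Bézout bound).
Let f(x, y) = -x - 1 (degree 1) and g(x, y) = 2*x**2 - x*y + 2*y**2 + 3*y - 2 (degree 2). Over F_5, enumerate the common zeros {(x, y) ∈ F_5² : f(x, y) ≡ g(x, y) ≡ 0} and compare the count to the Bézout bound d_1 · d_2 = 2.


Common zeros: {(4, 0), (4, 3)}; count = 2; Bézout bound = 2.

deg(f) = 1, deg(g) = 2, so Bézout bound = 2.
Scan x ∈ F_5. For each x, list the y ∈ F_5 with f(x, y) ≡ 0 and those with g(x, y) ≡ 0 (mod 5); the common zeros in that column are the intersection.
  x = 0: f ≡ 0 at y ∈ ∅; g ≡ 0 at y ∈ {3}; common: ∅.
  x = 1: f ≡ 0 at y ∈ ∅; g ≡ 0 at y ∈ {0, 4}; common: ∅.
  x = 2: f ≡ 0 at y ∈ ∅; g ≡ 0 at y ∈ ∅; common: ∅.
  x = 3: f ≡ 0 at y ∈ ∅; g ≡ 0 at y ∈ ∅; common: ∅.
  x = 4: f ≡ 0 at y ∈ {0, 1, 2, 3, 4}; g ≡ 0 at y ∈ {0, 3}; common: {0, 3}.
Collecting: common zeros = {(4, 0), (4, 3)}, so the count is 2.
Comparison with the Bézout bound: 2 ≤ 2 = deg(f)·deg(g), as expected for curves with no common component (the bound is attained).


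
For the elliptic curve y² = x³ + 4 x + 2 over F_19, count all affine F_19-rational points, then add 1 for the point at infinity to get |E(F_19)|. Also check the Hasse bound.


Affine points = {(1, 8), (1, 11), (4, 5), (4, 14), (9, 8), (9, 11), (10, 4), (10, 15), (11, 3), (11, 16), (12, 7), (12, 12), (13, 3), (13, 16), (14, 3), (14, 16), (15, 6), (15, 13), (16, 1), (16, 18), (17, 9), (17, 10), (18, 4), (18, 15)}; affine count = 24; |E(F_19)| = 25.

Discriminant check: Δ ∝ 4a³ + 27b² = 4·4³ + 27·2² = 4·64 + 27·4 ≡ 3 (mod 19). Nonzero ⇒ E is nonsingular.
For each x ∈ F_19, compute rhs = x³ + 4·x + 2 mod 19, then count y ∈ F_19 with y² ≡ rhs.
  x = 0: rhs = 2, matching y values: none (0 points).
  x = 1: rhs = 7, matching y values: 8, 11 (2 points).
  x = 2: rhs = 18, matching y values: none (0 points).
  x = 3: rhs = 3, matching y values: none (0 points).
  x = 4: rhs = 6, matching y values: 5, 14 (2 points).
  x = 5: rhs = 14, matching y values: none (0 points).
  x = 6: rhs = 14, matching y values: none (0 points).
  x = 7: rhs = 12, matching y values: none (0 points).
  x = 8: rhs = 14, matching y values: none (0 points).
  x = 9: rhs = 7, matching y values: 8, 11 (2 points).
  x = 10: rhs = 16, matching y values: 4, 15 (2 points).
  x = 11: rhs = 9, matching y values: 3, 16 (2 points).
  x = 12: rhs = 11, matching y values: 7, 12 (2 points).
  x = 13: rhs = 9, matching y values: 3, 16 (2 points).
  x = 14: rhs = 9, matching y values: 3, 16 (2 points).
  x = 15: rhs = 17, matching y values: 6, 13 (2 points).
  x = 16: rhs = 1, matching y values: 1, 18 (2 points).
  x = 17: rhs = 5, matching y values: 9, 10 (2 points).
  x = 18: rhs = 16, matching y values: 4, 15 (2 points).
Total affine count: 24.
Full point count |E(F_19)| = 24 + 1 = 25.
Hasse bound: |25 − (19+1)| = |5| = 5 ≤ 2√19 ≈ 8.7178 ✓.


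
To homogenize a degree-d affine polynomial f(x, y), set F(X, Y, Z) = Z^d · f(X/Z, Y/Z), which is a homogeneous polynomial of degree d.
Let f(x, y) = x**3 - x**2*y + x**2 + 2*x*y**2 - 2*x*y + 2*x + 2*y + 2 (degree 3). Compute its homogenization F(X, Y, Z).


F(X, Y, Z) = X**3 - X**2*Y + X**2*Z + 2*X*Y**2 - 2*X*Y*Z + 2*X*Z**2 + 2*Y*Z**2 + 2*Z**3

deg(f) = 3.
Substitute x = X/Z, y = Y/Z into f, then multiply by Z^3.
  monomial 1·x^3·y^0 ↦ 1·X^3·Y^0·Z^0.
  monomial -1·x^2·y^1 ↦ -1·X^2·Y^1·Z^0.
  monomial 1·x^2·y^0 ↦ 1·X^2·Y^0·Z^1.
  monomial 2·x^1·y^2 ↦ 2·X^1·Y^2·Z^0.
  monomial -2·x^1·y^1 ↦ -2·X^1·Y^1·Z^1.
  monomial 2·x^1·y^0 ↦ 2·X^1·Y^0·Z^2.
  monomial 2·x^0·y^1 ↦ 2·X^0·Y^1·Z^2.
  monomial 2·x^0·y^0 ↦ 2·X^0·Y^0·Z^3.
Collecting: F(X, Y, Z) = X**3 - X**2*Y + X**2*Z + 2*X*Y**2 - 2*X*Y*Z + 2*X*Z**2 + 2*Y*Z**2 + 2*Z**3.


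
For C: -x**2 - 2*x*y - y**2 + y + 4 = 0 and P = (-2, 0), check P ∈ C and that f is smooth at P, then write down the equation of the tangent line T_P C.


Tangent line at P: 4*x + 5*y + 8 = 0.

Step 1: f(-2, 0) = 0, so P lies on C.
Step 2: partial derivatives
  f_x(x, y) = -2*x - 2*y, f_y(x, y) = -2*x - 2*y + 1.
  f_x(P) = 4, f_y(P) = 5 (gradient nonzero, so P is smooth).
Step 3: tangent line at P: 4·(x − -2) + 5·(y − 0) = 0.
Expanding: 4*x + 5*y + 8 = 0.


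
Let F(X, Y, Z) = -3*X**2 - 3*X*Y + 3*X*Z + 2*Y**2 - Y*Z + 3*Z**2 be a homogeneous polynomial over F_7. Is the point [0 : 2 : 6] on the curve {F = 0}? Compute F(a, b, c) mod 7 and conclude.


F(0,2,6) ≡ 6 (mod 7); P is NOT on the curve.

Evaluate F(0, 2, 6) term-by-term (mod 7).
  -3*X**2 ↦ -3·0·1·1 = 0
  -3*X*Y ↦ -3·0·2·1 = 0
  3*X*Z ↦ 3·0·1·6 = 0
  2*Y**2 ↦ 2·1·4·1 = 8
  -Y*Z ↦ -1·1·2·6 = -12
  3*Z**2 ↦ 3·1·1·36 = 108
Sum: F(0, 2, 6) = (0) + (0) + (0) + (8) + (-12) + (108) = 104.
Reducing mod 7: 104 ≡ 6 (mod 7).
Since F(a, b, c) ≡ 6 ≠ 0 (mod 7), P does NOT lie on the curve.


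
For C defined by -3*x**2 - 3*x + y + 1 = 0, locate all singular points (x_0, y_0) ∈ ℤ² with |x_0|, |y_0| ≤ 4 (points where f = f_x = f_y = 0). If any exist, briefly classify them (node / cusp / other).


No singular points in the scanned grid; C is smooth there.

Compute partial derivatives:
  f_x = -6*x - 3.
  f_y = 1.
f_y = 1 is a nonzero constant, so f_y never vanishes: no point (x, y) can satisfy f = f_x = f_y = 0. In particular no (x, y) ∈ {−4, ..., 4}² is singular; the curve is smooth.


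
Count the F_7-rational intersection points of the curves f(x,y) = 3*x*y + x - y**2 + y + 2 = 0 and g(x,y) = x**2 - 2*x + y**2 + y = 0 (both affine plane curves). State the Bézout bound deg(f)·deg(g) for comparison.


Common zeros: {(0, 6), (4, 2), (4, 4), (5, 2)}; count = 4; Bézout bound = 4.

deg(f) = 2, deg(g) = 2, so Bézout bound = 4.
Scan x ∈ F_7. For each x, list the y ∈ F_7 with f(x, y) ≡ 0 and those with g(x, y) ≡ 0 (mod 7); the common zeros in that column are the intersection.
  x = 0: f ≡ 0 at y ∈ {2, 6}; g ≡ 0 at y ∈ {0, 6}; common: {6}.
  x = 1: f ≡ 0 at y ∈ {2}; g ≡ 0 at y ∈ ∅; common: ∅.
  x = 2: f ≡ 0 at y ∈ {2, 5}; g ≡ 0 at y ∈ {0, 6}; common: ∅.
  x = 3: f ≡ 0 at y ∈ {1, 2}; g ≡ 0 at y ∈ ∅; common: ∅.
  x = 4: f ≡ 0 at y ∈ {2, 4}; g ≡ 0 at y ∈ {2, 4}; common: {2, 4}.
  x = 5: f ≡ 0 at y ∈ {0, 2}; g ≡ 0 at y ∈ {2, 4}; common: {2}.
  x = 6: f ≡ 0 at y ∈ {2, 3}; g ≡ 0 at y ∈ ∅; common: ∅.
Collecting: common zeros = {(0, 6), (4, 2), (4, 4), (5, 2)}, so the count is 4.
Comparison with the Bézout bound: 4 ≤ 4 = deg(f)·deg(g), as expected for curves with no common component (the bound is attained).


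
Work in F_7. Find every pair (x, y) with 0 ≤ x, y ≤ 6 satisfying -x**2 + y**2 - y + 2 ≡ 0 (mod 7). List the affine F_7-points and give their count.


Affine F_7-points: {(0, 4), (1, 3), (1, 5), (2, 2), (2, 6), (3, 0), (3, 1), (4, 0), (4, 1), (5, 2), (5, 6), (6, 3), (6, 5)}; count = 13.

For each of the 49 pairs (x, y) ∈ F_7², evaluate f(x, y) mod 7. Record the zeros.
  x = 0: [0↦2, 1↦2, 2↦4, 3↦1, 4↦0, 5↦1, 6↦4]  zeros at y ∈ {4}
  x = 1: [0↦1, 1↦1, 2↦3, 3↦0, 4↦6, 5↦0, 6↦3]  zeros at y ∈ {3, 5}
  x = 2: [0↦5, 1↦5, 2↦0, 3↦4, 4↦3, 5↦4, 6↦0]  zeros at y ∈ {2, 6}
  x = 3: [0↦0, 1↦0, 2↦2, 3↦6, 4↦5, 5↦6, 6↦2]  zeros at y ∈ {0, 1}
  x = 4: [0↦0, 1↦0, 2↦2, 3↦6, 4↦5, 5↦6, 6↦2]  zeros at y ∈ {0, 1}
  x = 5: [0↦5, 1↦5, 2↦0, 3↦4, 4↦3, 5↦4, 6↦0]  zeros at y ∈ {2, 6}
  x = 6: [0↦1, 1↦1, 2↦3, 3↦0, 4↦6, 5↦0, 6↦3]  zeros at y ∈ {3, 5}
Collecting zeros: affine points = {(0, 4), (1, 3), (1, 5), (2, 2), (2, 6), (3, 0), (3, 1), (4, 0), (4, 1), (5, 2), (5, 6), (6, 3), (6, 5)}.
Total count |C(F_7)_aff| = 13.


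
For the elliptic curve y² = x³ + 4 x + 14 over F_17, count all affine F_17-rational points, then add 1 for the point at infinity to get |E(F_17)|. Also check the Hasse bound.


Affine points = {(1, 6), (1, 11), (2, 8), (2, 9), (3, 6), (3, 11), (4, 3), (4, 14), (6, 4), (6, 13), (10, 0), (13, 6), (13, 11), (14, 3), (14, 14), (15, 7), (15, 10), (16, 3), (16, 14)}; affine count = 19; |E(F_17)| = 20.

Discriminant check: Δ ∝ 4a³ + 27b² = 4·4³ + 27·14² = 4·64 + 27·196 ≡ 6 (mod 17). Nonzero ⇒ E is nonsingular.
For each x ∈ F_17, compute rhs = x³ + 4·x + 14 mod 17, then count y ∈ F_17 with y² ≡ rhs.
  x = 0: rhs = 14, matching y values: none (0 points).
  x = 1: rhs = 2, matching y values: 6, 11 (2 points).
  x = 2: rhs = 13, matching y values: 8, 9 (2 points).
  x = 3: rhs = 2, matching y values: 6, 11 (2 points).
  x = 4: rhs = 9, matching y values: 3, 14 (2 points).
  x = 5: rhs = 6, matching y values: none (0 points).
  x = 6: rhs = 16, matching y values: 4, 13 (2 points).
  x = 7: rhs = 11, matching y values: none (0 points).
  x = 8: rhs = 14, matching y values: none (0 points).
  x = 9: rhs = 14, matching y values: none (0 points).
  x = 10: rhs = 0, matching y values: 0 (1 points).
  x = 11: rhs = 12, matching y values: none (0 points).
  x = 12: rhs = 5, matching y values: none (0 points).
  x = 13: rhs = 2, matching y values: 6, 11 (2 points).
  x = 14: rhs = 9, matching y values: 3, 14 (2 points).
  x = 15: rhs = 15, matching y values: 7, 10 (2 points).
  x = 16: rhs = 9, matching y values: 3, 14 (2 points).
Total affine count: 19.
Full point count |E(F_17)| = 19 + 1 = 20.
Hasse bound: |20 − (17+1)| = |2| = 2 ≤ 2√17 ≈ 8.2462 ✓.


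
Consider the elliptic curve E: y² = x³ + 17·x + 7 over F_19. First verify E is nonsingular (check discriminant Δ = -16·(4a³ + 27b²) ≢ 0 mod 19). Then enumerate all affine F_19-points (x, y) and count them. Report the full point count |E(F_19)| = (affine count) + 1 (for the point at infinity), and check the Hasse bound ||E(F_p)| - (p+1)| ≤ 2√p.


Affine points = {(0, 8), (0, 11), (1, 5), (1, 14), (2, 7), (2, 12), (3, 3), (3, 16), (4, 5), (4, 14), (8, 3), (8, 16), (11, 9), (11, 10), (12, 1), (12, 18), (14, 5), (14, 14), (16, 9), (16, 10)}; affine count = 20; |E(F_19)| = 21.

Discriminant check: Δ ∝ 4a³ + 27b² = 4·17³ + 27·7² = 4·4913 + 27·49 ≡ 18 (mod 19). Nonzero ⇒ E is nonsingular.
For each x ∈ F_19, compute rhs = x³ + 17·x + 7 mod 19, then count y ∈ F_19 with y² ≡ rhs.
  x = 0: rhs = 7, matching y values: 8, 11 (2 points).
  x = 1: rhs = 6, matching y values: 5, 14 (2 points).
  x = 2: rhs = 11, matching y values: 7, 12 (2 points).
  x = 3: rhs = 9, matching y values: 3, 16 (2 points).
  x = 4: rhs = 6, matching y values: 5, 14 (2 points).
  x = 5: rhs = 8, matching y values: none (0 points).
  x = 6: rhs = 2, matching y values: none (0 points).
  x = 7: rhs = 13, matching y values: none (0 points).
  x = 8: rhs = 9, matching y values: 3, 16 (2 points).
  x = 9: rhs = 15, matching y values: none (0 points).
  x = 10: rhs = 18, matching y values: none (0 points).
  x = 11: rhs = 5, matching y values: 9, 10 (2 points).
  x = 12: rhs = 1, matching y values: 1, 18 (2 points).
  x = 13: rhs = 12, matching y values: none (0 points).
  x = 14: rhs = 6, matching y values: 5, 14 (2 points).
  x = 15: rhs = 8, matching y values: none (0 points).
  x = 16: rhs = 5, matching y values: 9, 10 (2 points).
  x = 17: rhs = 3, matching y values: none (0 points).
  x = 18: rhs = 8, matching y values: none (0 points).
Total affine count: 20.
Full point count |E(F_19)| = 20 + 1 = 21.
Hasse bound: |21 − (19+1)| = |1| = 1 ≤ 2√19 ≈ 8.7178 ✓.


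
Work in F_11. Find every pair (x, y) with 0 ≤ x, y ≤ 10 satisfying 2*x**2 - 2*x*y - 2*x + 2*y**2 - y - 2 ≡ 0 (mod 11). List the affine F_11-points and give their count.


Affine F_11-points: {(1, 2), (1, 5), (2, 2), (2, 6), (4, 0), (4, 10), (5, 5), (5, 6), (7, 3), (7, 10), (8, 0), (8, 3)}; count = 12.

For each of the 121 pairs (x, y) ∈ F_11², evaluate f(x, y) mod 11. Record the zeros.
  x = 0: [0↦9, 1↦10, 2↦4, 3↦2, 4↦4, 5↦10, 6↦9, 7↦1, 8↦8, 9↦8, 10↦1]  zeros at y ∈ ∅
  x = 1: [0↦9, 1↦8, 2↦0, 3↦7, 4↦7, 5↦0, 6↦8, 7↦9, 8↦3, 9↦1, 10↦3]  zeros at y ∈ {2, 5}
  x = 2: [0↦2, 1↦10, 2↦0, 3↦5, 4↦3, 5↦5, 6↦0, 7↦10, 8↦2, 9↦9, 10↦9]  zeros at y ∈ {2, 6}
  x = 3: [0↦10, 1↦5, 2↦4, 3↦7, 4↦3, 5↦3, 6↦7, 7↦4, 8↦5, 9↦10, 10↦8]  zeros at y ∈ ∅
  x = 4: [0↦0, 1↦4, 2↦1, 3↦2, 4↦7, 5↦5, 6↦7, 7↦2, 8↦1, 9↦4, 10↦0]  zeros at y ∈ {0, 10}
  x = 5: [0↦5, 1↦7, 2↦2, 3↦1, 4↦4, 5↦0, 6↦0, 7↦4, 8↦1, 9↦2, 10↦7]  zeros at y ∈ {5, 6}
  x = 6: [0↦3, 1↦3, 2↦7, 3↦4, 4↦5, 5↦10, 6↦8, 7↦10, 8↦5, 9↦4, 10↦7]  zeros at y ∈ ∅
  x = 7: [0↦5, 1↦3, 2↦5, 3↦0, 4↦10, 5↦2, 6↦9, 7↦9, 8↦2, 9↦10, 10↦0]  zeros at y ∈ {3, 10}
  x = 8: [0↦0, 1↦7, 2↦7, 3↦0, 4↦8, 5↦9, 6↦3, 7↦1, 8↦3, 9↦9, 10↦8]  zeros at y ∈ {0, 3}
  x = 9: [0↦10, 1↦4, 2↦2, 3↦4, 4↦10, 5↦9, 6↦1, 7↦8, 8↦8, 9↦1, 10↦9]  zeros at y ∈ ∅
  x = 10: [0↦2, 1↦5, 2↦1, 3↦1, 4↦5, 5↦2, 6↦3, 7↦8, 8↦6, 9↦8, 10↦3]  zeros at y ∈ ∅
Collecting zeros: affine points = {(1, 2), (1, 5), (2, 2), (2, 6), (4, 0), (4, 10), (5, 5), (5, 6), (7, 3), (7, 10), (8, 0), (8, 3)}.
Total count |C(F_11)_aff| = 12.


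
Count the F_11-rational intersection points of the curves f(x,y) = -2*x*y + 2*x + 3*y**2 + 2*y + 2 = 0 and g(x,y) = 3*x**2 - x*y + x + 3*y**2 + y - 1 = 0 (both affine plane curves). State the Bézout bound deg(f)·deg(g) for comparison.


Common zeros: {(10, 6)}; count = 1; Bézout bound = 4.

deg(f) = 2, deg(g) = 2, so Bézout bound = 4.
Scan x ∈ F_11. For each x, list the y ∈ F_11 with f(x, y) ≡ 0 and those with g(x, y) ≡ 0 (mod 11); the common zeros in that column are the intersection.
  x = 0: f ≡ 0 at y ∈ ∅; g ≡ 0 at y ∈ ∅; common: ∅.
  x = 1: f ≡ 0 at y ∈ ∅; g ≡ 0 at y ∈ ∅; common: ∅.
  x = 2: f ≡ 0 at y ∈ {9, 10}; g ≡ 0 at y ∈ ∅; common: ∅.
  x = 3: f ≡ 0 at y ∈ ∅; g ≡ 0 at y ∈ ∅; common: ∅.
  x = 4: f ≡ 0 at y ∈ {5, 8}; g ≡ 0 at y ∈ ∅; common: ∅.
  x = 5: f ≡ 0 at y ∈ ∅; g ≡ 0 at y ∈ {7, 9}; common: ∅.
  x = 6: f ≡ 0 at y ∈ {3, 4}; g ≡ 0 at y ∈ {10}; common: ∅.
  x = 7: f ≡ 0 at y ∈ ∅; g ≡ 0 at y ∈ {5, 8}; common: ∅.
  x = 8: f ≡ 0 at y ∈ ∅; g ≡ 0 at y ∈ {7, 10}; common: ∅.
  x = 9: f ≡ 0 at y ∈ {2, 7}; g ≡ 0 at y ∈ {5}; common: ∅.
  x = 10: f ≡ 0 at y ∈ {0, 6}; g ≡ 0 at y ∈ {6, 8}; common: {6}.
Collecting: common zeros = {(10, 6)}, so the count is 1.
Comparison with the Bézout bound: 1 ≤ 4 = deg(f)·deg(g), as expected for curves with no common component (the affine F_11-count falls short of the bound because intersections may lie at infinity, over extension fields, or carry multiplicity).


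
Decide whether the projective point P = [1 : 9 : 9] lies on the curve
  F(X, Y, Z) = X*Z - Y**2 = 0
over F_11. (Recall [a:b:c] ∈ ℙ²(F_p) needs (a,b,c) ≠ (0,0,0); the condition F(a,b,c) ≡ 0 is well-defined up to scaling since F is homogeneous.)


F(1,9,9) ≡ 5 (mod 11); P is NOT on the curve.

Evaluate F(1, 9, 9) term-by-term (mod 11).
  X*Z ↦ 1·1·1·9 = 9
  -Y**2 ↦ -1·1·81·1 = -81
Sum: F(1, 9, 9) = (9) + (-81) = -72.
Reducing mod 11: -72 ≡ 5 (mod 11).
Since F(a, b, c) ≡ 5 ≠ 0 (mod 11), P does NOT lie on the curve.


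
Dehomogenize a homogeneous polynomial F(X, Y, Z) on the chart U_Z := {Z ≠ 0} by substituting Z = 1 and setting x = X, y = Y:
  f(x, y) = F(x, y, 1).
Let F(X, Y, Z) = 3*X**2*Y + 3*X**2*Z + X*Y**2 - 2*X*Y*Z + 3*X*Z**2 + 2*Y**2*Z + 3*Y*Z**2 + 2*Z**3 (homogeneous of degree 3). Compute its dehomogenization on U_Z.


f(x, y) = 3*x**2*y + 3*x**2 + x*y**2 - 2*x*y + 3*x + 2*y**2 + 3*y + 2

On U_Z we set Z = 1. Each monomial c·X^i·Y^j·Z^k in F becomes c·x^i·y^j·1^k = c·x^i·y^j.
Substituting Z = 1: F(X, Y, 1) = 3*x**2*y + 3*x**2 + x*y**2 - 2*x*y + 3*x + 2*y**2 + 3*y + 2.
Note: deg(f) ≤ deg(F) = 3; strict inequality happens when F is divisible by Z (lost terms).


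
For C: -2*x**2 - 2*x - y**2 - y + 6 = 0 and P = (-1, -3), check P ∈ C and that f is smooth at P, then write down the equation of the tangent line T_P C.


Tangent line at P: 2*x + 5*y + 17 = 0.

Step 1: f(-1, -3) = 0, so P lies on C.
Step 2: partial derivatives
  f_x(x, y) = -4*x - 2, f_y(x, y) = -2*y - 1.
  f_x(P) = 2, f_y(P) = 5 (gradient nonzero, so P is smooth).
Step 3: tangent line at P: 2·(x − -1) + 5·(y − -3) = 0.
Expanding: 2*x + 5*y + 17 = 0.


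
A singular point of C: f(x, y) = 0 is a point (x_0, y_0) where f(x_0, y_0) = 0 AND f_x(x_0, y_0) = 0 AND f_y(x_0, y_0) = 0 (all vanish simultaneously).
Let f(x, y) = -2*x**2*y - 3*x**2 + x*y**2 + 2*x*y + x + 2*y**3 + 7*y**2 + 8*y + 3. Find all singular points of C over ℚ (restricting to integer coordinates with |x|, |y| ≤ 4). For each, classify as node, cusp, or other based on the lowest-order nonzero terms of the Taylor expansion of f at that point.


Singular points: {(0, -1)}; classification: node.

Compute partial derivatives:
  f_x = -4*x*y - 6*x + y**2 + 2*y + 1.
  f_y = -2*x**2 + 2*x*y + 2*x + 6*y**2 + 14*y + 8.
Scan x_0 ∈ {−4, ..., 4}. For each x_0, f_y(x_0, y) is a polynomial in y; find its integer roots y ∈ {−4, ..., 4}, then test f_x and f at those candidates.
  x = -4: f_y(-4, y) = 6*y**2 + 6*y - 32; no integer root y with |y| ≤ 4.
  x = -3: f_y(-3, y) = 6*y**2 + 8*y - 16; no integer root y with |y| ≤ 4.
  x = -2: f_y(-2, y) = 6*y**2 + 10*y - 4; vanishes at y ∈ {-2}. (-2, -2): f_x = -3 ≠ 0.
  x = -1: f_y(-1, y) = 6*y**2 + 12*y + 4; no integer root y with |y| ≤ 4.
  x = 0: f_y(0, y) = 6*y**2 + 14*y + 8; vanishes at y ∈ {-1}. (0, -1): f_x = 0, f = 0 — SINGULAR.
  x = 1: f_y(1, y) = 6*y**2 + 16*y + 8; vanishes at y ∈ {-2}. (1, -2): f_x = 3 ≠ 0.
  x = 2: f_y(2, y) = 6*y**2 + 18*y + 4; no integer root y with |y| ≤ 4.
  x = 3: f_y(3, y) = 6*y**2 + 20*y - 4; no integer root y with |y| ≤ 4.
  x = 4: f_y(4, y) = 6*y**2 + 22*y - 16; no integer root y with |y| ≤ 4.
Only singular point on the grid: (0, -1).
Classify: substitute x = 0 + u, y = -1 + v and expand: f = -2*u**2*v - u**2 + u*v**2 + 2*v**3 + v**2.
No constant or linear terms (consistent with a singular point). Quadratic part: -u**2 + v**2. Cubic part: -2*u**2*v + u*v**2 + 2*v**3.
The quadratic part v**2 - u**2 = (v − u)(v + u) splits into two distinct linear factors, so there are two distinct tangent lines y − -1 = ±(x − 0) — this is a node (ordinary double point).
Classification: node.


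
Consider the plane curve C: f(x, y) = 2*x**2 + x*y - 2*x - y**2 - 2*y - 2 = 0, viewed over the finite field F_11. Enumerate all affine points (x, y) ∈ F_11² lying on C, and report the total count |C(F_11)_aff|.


Affine F_11-points: {(1, 4), (1, 6), (4, 0), (4, 2), (7, 2), (7, 3), (8, 0), (8, 6), (9, 3), (9, 4)}; count = 10.

For each of the 121 pairs (x, y) ∈ F_11², evaluate f(x, y) mod 11. Record the zeros.
  x = 0: [0↦9, 1↦6, 2↦1, 3↦5, 4↦7, 5↦7, 6↦5, 7↦1, 8↦6, 9↦9, 10↦10]  zeros at y ∈ ∅
  x = 1: [0↦9, 1↦7, 2↦3, 3↦8, 4↦0, 5↦1, 6↦0, 7↦8, 8↦3, 9↦7, 10↦9]  zeros at y ∈ {4, 6}
  x = 2: [0↦2, 1↦1, 2↦9, 3↦4, 4↦8, 5↦10, 6↦10, 7↦8, 8↦4, 9↦9, 10↦1]  zeros at y ∈ ∅
  x = 3: [0↦10, 1↦10, 2↦8, 3↦4, 4↦9, 5↦1, 6↦2, 7↦1, 8↦9, 9↦4, 10↦8]  zeros at y ∈ ∅
  x = 4: [0↦0, 1↦1, 2↦0, 3↦8, 4↦3, 5↦7, 6↦9, 7↦9, 8↦7, 9↦3, 10↦8]  zeros at y ∈ {0, 2}
  x = 5: [0↦5, 1↦7, 2↦7, 3↦5, 4↦1, 5↦6, 6↦9, 7↦10, 8↦9, 9↦6, 10↦1]  zeros at y ∈ ∅
  x = 6: [0↦3, 1↦6, 2↦7, 3↦6, 4↦3, 5↦9, 6↦2, 7↦4, 8↦4, 9↦2, 10↦9]  zeros at y ∈ ∅
  x = 7: [0↦5, 1↦9, 2↦0, 3↦0, 4↦9, 5↦5, 6↦10, 7↦2, 8↦3, 9↦2, 10↦10]  zeros at y ∈ {2, 3}
  x = 8: [0↦0, 1↦5, 2↦8, 3↦9, 4↦8, 5↦5, 6↦0, 7↦4, 8↦6, 9↦6, 10↦4]  zeros at y ∈ {0, 6}
  x = 9: [0↦10, 1↦5, 2↦9, 3↦0, 4↦0, 5↦9, 6↦5, 7↦10, 8↦2, 9↦3, 10↦2]  zeros at y ∈ {3, 4}
  x = 10: [0↦2, 1↦9, 2↦3, 3↦6, 4↦7, 5↦6, 6↦3, 7↦9, 8↦2, 9↦4, 10↦4]  zeros at y ∈ ∅
Collecting zeros: affine points = {(1, 4), (1, 6), (4, 0), (4, 2), (7, 2), (7, 3), (8, 0), (8, 6), (9, 3), (9, 4)}.
Total count |C(F_11)_aff| = 10.


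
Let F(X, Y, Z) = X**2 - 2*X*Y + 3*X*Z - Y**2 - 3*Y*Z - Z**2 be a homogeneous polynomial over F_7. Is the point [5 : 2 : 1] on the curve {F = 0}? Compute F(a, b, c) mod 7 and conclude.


F(5,2,1) ≡ 2 (mod 7); P is NOT on the curve.

Evaluate F(5, 2, 1) term-by-term (mod 7).
  X**2 ↦ 1·25·1·1 = 25
  -2*X*Y ↦ -2·5·2·1 = -20
  3*X*Z ↦ 3·5·1·1 = 15
  -Y**2 ↦ -1·1·4·1 = -4
  -3*Y*Z ↦ -3·1·2·1 = -6
  -Z**2 ↦ -1·1·1·1 = -1
Sum: F(5, 2, 1) = (25) + (-20) + (15) + (-4) + (-6) + (-1) = 9.
Reducing mod 7: 9 ≡ 2 (mod 7).
Since F(a, b, c) ≡ 2 ≠ 0 (mod 7), P does NOT lie on the curve.


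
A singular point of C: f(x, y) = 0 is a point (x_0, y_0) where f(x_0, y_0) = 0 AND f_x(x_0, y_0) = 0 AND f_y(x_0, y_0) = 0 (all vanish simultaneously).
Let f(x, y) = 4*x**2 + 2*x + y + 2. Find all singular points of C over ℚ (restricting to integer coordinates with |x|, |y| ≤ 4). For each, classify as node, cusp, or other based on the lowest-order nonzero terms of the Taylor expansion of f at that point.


No singular points in the scanned grid; C is smooth there.

Compute partial derivatives:
  f_x = 8*x + 2.
  f_y = 1.
f_y = 1 is a nonzero constant, so f_y never vanishes: no point (x, y) can satisfy f = f_x = f_y = 0. In particular no (x, y) ∈ {−4, ..., 4}² is singular; the curve is smooth.


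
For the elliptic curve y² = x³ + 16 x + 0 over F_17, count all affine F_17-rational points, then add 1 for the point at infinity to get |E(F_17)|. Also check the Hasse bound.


Affine points = {(0, 0), (1, 0), (4, 3), (4, 14), (5, 1), (5, 16), (7, 8), (7, 9), (10, 2), (10, 15), (12, 4), (12, 13), (13, 5), (13, 12), (16, 0)}; affine count = 15; |E(F_17)| = 16.

Discriminant check: Δ ∝ 4a³ + 27b² = 4·16³ + 27·0² = 4·4096 + 27·0 ≡ 13 (mod 17). Nonzero ⇒ E is nonsingular.
For each x ∈ F_17, compute rhs = x³ + 16·x + 0 mod 17, then count y ∈ F_17 with y² ≡ rhs.
  x = 0: rhs = 0, matching y values: 0 (1 points).
  x = 1: rhs = 0, matching y values: 0 (1 points).
  x = 2: rhs = 6, matching y values: none (0 points).
  x = 3: rhs = 7, matching y values: none (0 points).
  x = 4: rhs = 9, matching y values: 3, 14 (2 points).
  x = 5: rhs = 1, matching y values: 1, 16 (2 points).
  x = 6: rhs = 6, matching y values: none (0 points).
  x = 7: rhs = 13, matching y values: 8, 9 (2 points).
  x = 8: rhs = 11, matching y values: none (0 points).
  x = 9: rhs = 6, matching y values: none (0 points).
  x = 10: rhs = 4, matching y values: 2, 15 (2 points).
  x = 11: rhs = 11, matching y values: none (0 points).
  x = 12: rhs = 16, matching y values: 4, 13 (2 points).
  x = 13: rhs = 8, matching y values: 5, 12 (2 points).
  x = 14: rhs = 10, matching y values: none (0 points).
  x = 15: rhs = 11, matching y values: none (0 points).
  x = 16: rhs = 0, matching y values: 0 (1 points).
Total affine count: 15.
Full point count |E(F_17)| = 15 + 1 = 16.
Hasse bound: |16 − (17+1)| = |-2| = 2 ≤ 2√17 ≈ 8.2462 ✓.


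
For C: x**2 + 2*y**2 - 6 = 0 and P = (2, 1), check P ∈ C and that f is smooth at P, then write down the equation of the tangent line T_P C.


Tangent line at P: 4*x + 4*y - 12 = 0.

Step 1: f(2, 1) = 0, so P lies on C.
Step 2: partial derivatives
  f_x(x, y) = 2*x, f_y(x, y) = 4*y.
  f_x(P) = 4, f_y(P) = 4 (gradient nonzero, so P is smooth).
Step 3: tangent line at P: 4·(x − 2) + 4·(y − 1) = 0.
Expanding: 4*x + 4*y - 12 = 0.


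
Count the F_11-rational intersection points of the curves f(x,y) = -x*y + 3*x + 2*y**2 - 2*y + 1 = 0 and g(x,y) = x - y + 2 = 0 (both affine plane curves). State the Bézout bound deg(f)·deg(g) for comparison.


Common zeros: ∅; count = 0; Bézout bound = 2.

deg(f) = 2, deg(g) = 1, so Bézout bound = 2.
Scan x ∈ F_11. For each x, list the y ∈ F_11 with f(x, y) ≡ 0 and those with g(x, y) ≡ 0 (mod 11); the common zeros in that column are the intersection.
  x = 0: f ≡ 0 at y ∈ ∅; g ≡ 0 at y ∈ {2}; common: ∅.
  x = 1: f ≡ 0 at y ∈ ∅; g ≡ 0 at y ∈ {3}; common: ∅.
  x = 2: f ≡ 0 at y ∈ {6, 7}; g ≡ 0 at y ∈ {4}; common: ∅.
  x = 3: f ≡ 0 at y ∈ {4}; g ≡ 0 at y ∈ {5}; common: ∅.
  x = 4: f ≡ 0 at y ∈ {5, 9}; g ≡ 0 at y ∈ {6}; common: ∅.
  x = 5: f ≡ 0 at y ∈ {1, 8}; g ≡ 0 at y ∈ {7}; common: ∅.
  x = 6: f ≡ 0 at y ∈ {2}; g ≡ 0 at y ∈ {8}; common: ∅.
  x = 7: f ≡ 0 at y ∈ {0, 10}; g ≡ 0 at y ∈ {9}; common: ∅.
  x = 8: f ≡ 0 at y ∈ ∅; g ≡ 0 at y ∈ {10}; common: ∅.
  x = 9: f ≡ 0 at y ∈ ∅; g ≡ 0 at y ∈ {0}; common: ∅.
  x = 10: f ≡ 0 at y ∈ ∅; g ≡ 0 at y ∈ {1}; common: ∅.
Collecting: common zeros = ∅, so the count is 0.
Comparison with the Bézout bound: 0 ≤ 2 = deg(f)·deg(g), as expected for curves with no common component (the affine F_11-count falls short of the bound because intersections may lie at infinity, over extension fields, or carry multiplicity).


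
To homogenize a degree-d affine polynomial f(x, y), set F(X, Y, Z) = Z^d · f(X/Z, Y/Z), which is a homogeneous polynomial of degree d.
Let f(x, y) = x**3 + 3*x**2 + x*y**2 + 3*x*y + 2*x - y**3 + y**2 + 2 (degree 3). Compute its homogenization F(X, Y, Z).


F(X, Y, Z) = X**3 + 3*X**2*Z + X*Y**2 + 3*X*Y*Z + 2*X*Z**2 - Y**3 + Y**2*Z + 2*Z**3

deg(f) = 3.
Substitute x = X/Z, y = Y/Z into f, then multiply by Z^3.
  monomial 1·x^3·y^0 ↦ 1·X^3·Y^0·Z^0.
  monomial 3·x^2·y^0 ↦ 3·X^2·Y^0·Z^1.
  monomial 1·x^1·y^2 ↦ 1·X^1·Y^2·Z^0.
  monomial 3·x^1·y^1 ↦ 3·X^1·Y^1·Z^1.
  monomial 2·x^1·y^0 ↦ 2·X^1·Y^0·Z^2.
  monomial -1·x^0·y^3 ↦ -1·X^0·Y^3·Z^0.
  monomial 1·x^0·y^2 ↦ 1·X^0·Y^2·Z^1.
  monomial 2·x^0·y^0 ↦ 2·X^0·Y^0·Z^3.
Collecting: F(X, Y, Z) = X**3 + 3*X**2*Z + X*Y**2 + 3*X*Y*Z + 2*X*Z**2 - Y**3 + Y**2*Z + 2*Z**3.


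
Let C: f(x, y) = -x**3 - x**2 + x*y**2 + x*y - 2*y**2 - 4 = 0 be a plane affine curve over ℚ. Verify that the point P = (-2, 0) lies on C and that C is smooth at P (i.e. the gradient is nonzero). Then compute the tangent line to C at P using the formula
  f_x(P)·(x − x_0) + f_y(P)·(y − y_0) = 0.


Tangent line at P: -8*x - 2*y - 16 = 0.

Step 1: f(-2, 0) = 0, so P lies on C.
Step 2: partial derivatives
  f_x(x, y) = -3*x**2 - 2*x + y**2 + y, f_y(x, y) = 2*x*y + x - 4*y.
  f_x(P) = -8, f_y(P) = -2 (gradient nonzero, so P is smooth).
Step 3: tangent line at P: -8·(x − -2) + -2·(y − 0) = 0.
Expanding: -8*x - 2*y - 16 = 0.


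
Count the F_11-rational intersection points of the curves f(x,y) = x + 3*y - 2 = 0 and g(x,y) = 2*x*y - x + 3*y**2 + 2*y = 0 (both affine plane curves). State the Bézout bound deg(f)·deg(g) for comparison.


Common zeros: ∅; count = 0; Bézout bound = 2.

deg(f) = 1, deg(g) = 2, so Bézout bound = 2.
Scan x ∈ F_11. For each x, list the y ∈ F_11 with f(x, y) ≡ 0 and those with g(x, y) ≡ 0 (mod 11); the common zeros in that column are the intersection.
  x = 0: f ≡ 0 at y ∈ {8}; g ≡ 0 at y ∈ {0, 3}; common: ∅.
  x = 1: f ≡ 0 at y ∈ {4}; g ≡ 0 at y ∈ ∅; common: ∅.
  x = 2: f ≡ 0 at y ∈ {0}; g ≡ 0 at y ∈ {2, 7}; common: ∅.
  x = 3: f ≡ 0 at y ∈ {7}; g ≡ 0 at y ∈ {4, 8}; common: ∅.
  x = 4: f ≡ 0 at y ∈ {3}; g ≡ 0 at y ∈ {5, 10}; common: ∅.
  x = 5: f ≡ 0 at y ∈ {10}; g ≡ 0 at y ∈ ∅; common: ∅.
  x = 6: f ≡ 0 at y ∈ {6}; g ≡ 0 at y ∈ {1, 9}; common: ∅.
  x = 7: f ≡ 0 at y ∈ {2}; g ≡ 0 at y ∈ ∅; common: ∅.
  x = 8: f ≡ 0 at y ∈ {9}; g ≡ 0 at y ∈ ∅; common: ∅.
  x = 9: f ≡ 0 at y ∈ {5}; g ≡ 0 at y ∈ ∅; common: ∅.
  x = 10: f ≡ 0 at y ∈ {1}; g ≡ 0 at y ∈ ∅; common: ∅.
Collecting: common zeros = ∅, so the count is 0.
Comparison with the Bézout bound: 0 ≤ 2 = deg(f)·deg(g), as expected for curves with no common component (the affine F_11-count falls short of the bound because intersections may lie at infinity, over extension fields, or carry multiplicity).


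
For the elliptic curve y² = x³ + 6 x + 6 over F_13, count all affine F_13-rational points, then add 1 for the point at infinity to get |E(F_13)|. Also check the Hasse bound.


Affine points = {(1, 0), (2, 0), (3, 5), (3, 8), (4, 4), (4, 9), (7, 1), (7, 12), (9, 3), (9, 10), (10, 0), (11, 5), (11, 8), (12, 5), (12, 8)}; affine count = 15; |E(F_13)| = 16.

Discriminant check: Δ ∝ 4a³ + 27b² = 4·6³ + 27·6² = 4·216 + 27·36 ≡ 3 (mod 13). Nonzero ⇒ E is nonsingular.
For each x ∈ F_13, compute rhs = x³ + 6·x + 6 mod 13, then count y ∈ F_13 with y² ≡ rhs.
  x = 0: rhs = 6, matching y values: none (0 points).
  x = 1: rhs = 0, matching y values: 0 (1 points).
  x = 2: rhs = 0, matching y values: 0 (1 points).
  x = 3: rhs = 12, matching y values: 5, 8 (2 points).
  x = 4: rhs = 3, matching y values: 4, 9 (2 points).
  x = 5: rhs = 5, matching y values: none (0 points).
  x = 6: rhs = 11, matching y values: none (0 points).
  x = 7: rhs = 1, matching y values: 1, 12 (2 points).
  x = 8: rhs = 7, matching y values: none (0 points).
  x = 9: rhs = 9, matching y values: 3, 10 (2 points).
  x = 10: rhs = 0, matching y values: 0 (1 points).
  x = 11: rhs = 12, matching y values: 5, 8 (2 points).
  x = 12: rhs = 12, matching y values: 5, 8 (2 points).
Total affine count: 15.
Full point count |E(F_13)| = 15 + 1 = 16.
Hasse bound: |16 − (13+1)| = |2| = 2 ≤ 2√13 ≈ 7.2111 ✓.


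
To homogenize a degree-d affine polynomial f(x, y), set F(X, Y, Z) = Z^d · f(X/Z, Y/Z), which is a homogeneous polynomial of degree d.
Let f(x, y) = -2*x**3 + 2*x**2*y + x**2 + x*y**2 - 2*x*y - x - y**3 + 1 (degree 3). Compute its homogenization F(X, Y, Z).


F(X, Y, Z) = -2*X**3 + 2*X**2*Y + X**2*Z + X*Y**2 - 2*X*Y*Z - X*Z**2 - Y**3 + Z**3

deg(f) = 3.
Substitute x = X/Z, y = Y/Z into f, then multiply by Z^3.
  monomial -2·x^3·y^0 ↦ -2·X^3·Y^0·Z^0.
  monomial 2·x^2·y^1 ↦ 2·X^2·Y^1·Z^0.
  monomial 1·x^2·y^0 ↦ 1·X^2·Y^0·Z^1.
  monomial 1·x^1·y^2 ↦ 1·X^1·Y^2·Z^0.
  monomial -2·x^1·y^1 ↦ -2·X^1·Y^1·Z^1.
  monomial -1·x^1·y^0 ↦ -1·X^1·Y^0·Z^2.
  monomial -1·x^0·y^3 ↦ -1·X^0·Y^3·Z^0.
  monomial 1·x^0·y^0 ↦ 1·X^0·Y^0·Z^3.
Collecting: F(X, Y, Z) = -2*X**3 + 2*X**2*Y + X**2*Z + X*Y**2 - 2*X*Y*Z - X*Z**2 - Y**3 + Z**3.


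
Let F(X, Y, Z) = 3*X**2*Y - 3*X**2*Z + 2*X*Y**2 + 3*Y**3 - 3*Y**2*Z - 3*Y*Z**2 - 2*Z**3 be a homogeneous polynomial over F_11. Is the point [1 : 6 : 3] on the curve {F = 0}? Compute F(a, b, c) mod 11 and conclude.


F(1,6,3) ≡ 2 (mod 11); P is NOT on the curve.

Evaluate F(1, 6, 3) term-by-term (mod 11).
  3*X**2*Y ↦ 3·1·6·1 = 18
  -3*X**2*Z ↦ -3·1·1·3 = -9
  2*X*Y**2 ↦ 2·1·36·1 = 72
  3*Y**3 ↦ 3·1·216·1 = 648
  -3*Y**2*Z ↦ -3·1·36·3 = -324
  -3*Y*Z**2 ↦ -3·1·6·9 = -162
  -2*Z**3 ↦ -2·1·1·27 = -54
Sum: F(1, 6, 3) = (18) + (-9) + (72) + (648) + (-324) + (-162) + (-54) = 189.
Reducing mod 11: 189 ≡ 2 (mod 11).
Since F(a, b, c) ≡ 2 ≠ 0 (mod 11), P does NOT lie on the curve.


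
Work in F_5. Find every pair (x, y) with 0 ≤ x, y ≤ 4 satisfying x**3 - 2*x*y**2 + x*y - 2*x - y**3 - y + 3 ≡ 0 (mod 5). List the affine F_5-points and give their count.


Affine F_5-points: {(0, 4), (2, 2), (4, 2)}; count = 3.

For each of the 25 pairs (x, y) ∈ F_5², evaluate f(x, y) mod 5. Record the zeros.
  x = 0: [0↦3, 1↦1, 2↦3, 3↦3, 4↦0]  zeros at y ∈ {4}
  x = 1: [0↦2, 1↦4, 2↦1, 3↦2, 4↦1]  zeros at y ∈ ∅
  x = 2: [0↦2, 1↦3, 2↦0, 3↦2, 4↦3]  zeros at y ∈ {2}
  x = 3: [0↦4, 1↦4, 2↦1, 3↦4, 4↦2]  zeros at y ∈ ∅
  x = 4: [0↦4, 1↦3, 2↦0, 3↦4, 4↦4]  zeros at y ∈ {2}
Collecting zeros: affine points = {(0, 4), (2, 2), (4, 2)}.
Total count |C(F_5)_aff| = 3.


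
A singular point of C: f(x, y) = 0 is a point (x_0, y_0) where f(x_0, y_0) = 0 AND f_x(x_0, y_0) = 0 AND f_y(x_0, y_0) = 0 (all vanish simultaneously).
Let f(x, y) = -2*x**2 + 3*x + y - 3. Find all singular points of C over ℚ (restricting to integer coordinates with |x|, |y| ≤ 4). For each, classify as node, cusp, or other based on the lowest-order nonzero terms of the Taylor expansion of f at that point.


No singular points in the scanned grid; C is smooth there.

Compute partial derivatives:
  f_x = 3 - 4*x.
  f_y = 1.
f_y = 1 is a nonzero constant, so f_y never vanishes: no point (x, y) can satisfy f = f_x = f_y = 0. In particular no (x, y) ∈ {−4, ..., 4}² is singular; the curve is smooth.


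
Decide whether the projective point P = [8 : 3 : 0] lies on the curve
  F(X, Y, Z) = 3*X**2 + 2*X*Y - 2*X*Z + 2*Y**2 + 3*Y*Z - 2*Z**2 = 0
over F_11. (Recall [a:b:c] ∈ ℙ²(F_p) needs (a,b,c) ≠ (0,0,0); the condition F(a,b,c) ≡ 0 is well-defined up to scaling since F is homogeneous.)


F(8,3,0) ≡ 5 (mod 11); P is NOT on the curve.

Evaluate F(8, 3, 0) term-by-term (mod 11).
  3*X**2 ↦ 3·64·1·1 = 192
  2*X*Y ↦ 2·8·3·1 = 48
  -2*X*Z ↦ -2·8·1·0 = 0
  2*Y**2 ↦ 2·1·9·1 = 18
  3*Y*Z ↦ 3·1·3·0 = 0
  -2*Z**2 ↦ -2·1·1·0 = 0
Sum: F(8, 3, 0) = (192) + (48) + (0) + (18) + (0) + (0) = 258.
Reducing mod 11: 258 ≡ 5 (mod 11).
Since F(a, b, c) ≡ 5 ≠ 0 (mod 11), P does NOT lie on the curve.


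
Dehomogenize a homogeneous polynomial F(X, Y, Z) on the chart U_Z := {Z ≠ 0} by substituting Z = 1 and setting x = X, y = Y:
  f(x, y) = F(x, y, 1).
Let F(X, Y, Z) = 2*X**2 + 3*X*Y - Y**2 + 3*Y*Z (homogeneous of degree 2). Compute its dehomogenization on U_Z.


f(x, y) = 2*x**2 + 3*x*y - y**2 + 3*y

On U_Z we set Z = 1. Each monomial c·X^i·Y^j·Z^k in F becomes c·x^i·y^j·1^k = c·x^i·y^j.
Substituting Z = 1: F(X, Y, 1) = 2*x**2 + 3*x*y - y**2 + 3*y.
Note: deg(f) ≤ deg(F) = 2; strict inequality happens when F is divisible by Z (lost terms).


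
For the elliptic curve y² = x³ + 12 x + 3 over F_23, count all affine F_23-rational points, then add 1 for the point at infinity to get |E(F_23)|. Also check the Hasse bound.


Affine points = {(0, 7), (0, 16), (1, 4), (1, 19), (2, 9), (2, 14), (4, 0), (5, 2), (5, 21), (7, 4), (7, 19), (8, 6), (8, 17), (9, 9), (9, 14), (12, 9), (12, 14), (15, 4), (15, 19), (16, 6), (16, 17), (18, 5), (18, 18), (19, 11), (19, 12), (20, 3), (20, 20), (22, 6), (22, 17)}; affine count = 29; |E(F_23)| = 30.

Discriminant check: Δ ∝ 4a³ + 27b² = 4·12³ + 27·3² = 4·1728 + 27·9 ≡ 2 (mod 23). Nonzero ⇒ E is nonsingular.
For each x ∈ F_23, compute rhs = x³ + 12·x + 3 mod 23, then count y ∈ F_23 with y² ≡ rhs.
  x = 0: rhs = 3, matching y values: 7, 16 (2 points).
  x = 1: rhs = 16, matching y values: 4, 19 (2 points).
  x = 2: rhs = 12, matching y values: 9, 14 (2 points).
  x = 3: rhs = 20, matching y values: none (0 points).
  x = 4: rhs = 0, matching y values: 0 (1 points).
  x = 5: rhs = 4, matching y values: 2, 21 (2 points).
  x = 6: rhs = 15, matching y values: none (0 points).
  x = 7: rhs = 16, matching y values: 4, 19 (2 points).
  x = 8: rhs = 13, matching y values: 6, 17 (2 points).
  x = 9: rhs = 12, matching y values: 9, 14 (2 points).
  x = 10: rhs = 19, matching y values: none (0 points).
  x = 11: rhs = 17, matching y values: none (0 points).
  x = 12: rhs = 12, matching y values: 9, 14 (2 points).
  x = 13: rhs = 10, matching y values: none (0 points).
  x = 14: rhs = 17, matching y values: none (0 points).
  x = 15: rhs = 16, matching y values: 4, 19 (2 points).
  x = 16: rhs = 13, matching y values: 6, 17 (2 points).
  x = 17: rhs = 14, matching y values: none (0 points).
  x = 18: rhs = 2, matching y values: 5, 18 (2 points).
  x = 19: rhs = 6, matching y values: 11, 12 (2 points).
  x = 20: rhs = 9, matching y values: 3, 20 (2 points).
  x = 21: rhs = 17, matching y values: none (0 points).
  x = 22: rhs = 13, matching y values: 6, 17 (2 points).
Total affine count: 29.
Full point count |E(F_23)| = 29 + 1 = 30.
Hasse bound: |30 − (23+1)| = |6| = 6 ≤ 2√23 ≈ 9.5917 ✓.
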